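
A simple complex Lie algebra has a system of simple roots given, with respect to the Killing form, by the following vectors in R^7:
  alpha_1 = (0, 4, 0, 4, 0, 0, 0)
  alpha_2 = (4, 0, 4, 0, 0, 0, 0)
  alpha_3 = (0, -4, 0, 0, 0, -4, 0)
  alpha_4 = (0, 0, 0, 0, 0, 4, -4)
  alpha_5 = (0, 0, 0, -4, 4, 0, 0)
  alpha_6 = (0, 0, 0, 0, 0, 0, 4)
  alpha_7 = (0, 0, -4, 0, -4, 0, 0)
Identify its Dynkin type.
Compute the Cartan integers a_ij = 2(alpha_i, alpha_j)/(alpha_j, alpha_j); the resulting 7x7 Cartan matrix is
[[2, 0, -1, 0, -1, 0, 0], [0, 2, 0, 0, 0, 0, -1], [-1, 0, 2, -1, 0, 0, 0], [0, 0, -1, 2, 0, -2, 0], [-1, 0, 0, 0, 2, 0, -1], [0, 0, 0, -1, 0, 2, 0], [0, -1, 0, 0, -1, 0, 2]].
The roots have two lengths (squared-length ratio 2:1); the short ones are alpha_{6}. The associated Dynkin diagram is a chain of 7 nodes with a double edge at one end; the terminal node there is the unique short simple root (B_7), so the type is B_7 (the algebra so(15)).

B_7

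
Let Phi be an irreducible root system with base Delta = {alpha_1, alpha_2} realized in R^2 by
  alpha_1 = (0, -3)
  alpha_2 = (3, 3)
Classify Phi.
Compute the Cartan integers a_ij = 2(alpha_i, alpha_j)/(alpha_j, alpha_j); the resulting 2x2 Cartan matrix is
[[2, -1], [-2, 2]].
The roots have two lengths (squared-length ratio 2:1); the short ones are alpha_{1}. The associated Dynkin diagram is a chain of 2 nodes with a double edge at one end; the terminal node there is the unique short simple root (B_2), so the type is B_2 (the algebra so(5)).

B_2 (so(5))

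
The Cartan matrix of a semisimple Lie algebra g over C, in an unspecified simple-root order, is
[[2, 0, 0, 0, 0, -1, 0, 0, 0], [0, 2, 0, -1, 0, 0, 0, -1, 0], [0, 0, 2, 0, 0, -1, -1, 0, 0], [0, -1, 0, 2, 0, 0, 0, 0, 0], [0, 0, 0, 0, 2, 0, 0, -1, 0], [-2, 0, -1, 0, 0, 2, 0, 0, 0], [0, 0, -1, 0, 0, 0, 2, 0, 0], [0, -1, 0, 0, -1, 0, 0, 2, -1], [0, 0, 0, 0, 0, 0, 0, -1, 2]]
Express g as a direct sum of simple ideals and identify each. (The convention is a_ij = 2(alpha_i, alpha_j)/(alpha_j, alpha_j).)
type B_4 + type D_5

The diagram associated to this matrix has two connected components: the simple roots {alpha_1, alpha_3, alpha_6, alpha_7} form a chain of 4 nodes with a double edge at one end; the terminal node there is the unique short simple root (B_4), and {alpha_2, alpha_4, alpha_5, alpha_8, alpha_9} form a chain of 3 nodes with a fork of two nodes at one end (D_5). A semisimple Lie algebra decomposes uniquely as the direct sum of simple ideals, one per connected component of its Dynkin diagram, so g ≅ B_4 ⊕ D_5 (dimension 36 + 45 = 81).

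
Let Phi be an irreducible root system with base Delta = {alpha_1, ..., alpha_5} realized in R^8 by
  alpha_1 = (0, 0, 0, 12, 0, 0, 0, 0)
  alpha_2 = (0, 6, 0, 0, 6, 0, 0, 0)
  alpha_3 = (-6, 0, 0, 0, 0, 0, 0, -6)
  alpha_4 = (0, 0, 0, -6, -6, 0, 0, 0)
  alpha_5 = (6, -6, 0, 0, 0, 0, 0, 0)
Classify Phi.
Compute the Cartan integers a_ij = 2(alpha_i, alpha_j)/(alpha_j, alpha_j); the resulting 5x5 Cartan matrix is
[[2, 0, 0, -2, 0], [0, 2, 0, -1, -1], [0, 0, 2, 0, -1], [-1, -1, 0, 2, 0], [0, -1, -1, 0, 2]].
The roots have two lengths (squared-length ratio 2:1); the short ones are alpha_{2,3,4,5}. The associated Dynkin diagram is a chain of 5 nodes with a double edge at one end; the terminal node there is the unique long simple root (C_5), so the type is C_5 (the algebra sp(10)).

C5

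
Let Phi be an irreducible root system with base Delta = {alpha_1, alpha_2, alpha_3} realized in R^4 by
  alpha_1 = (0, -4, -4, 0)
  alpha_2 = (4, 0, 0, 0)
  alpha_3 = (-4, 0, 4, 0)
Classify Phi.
Compute the Cartan integers a_ij = 2(alpha_i, alpha_j)/(alpha_j, alpha_j); the resulting 3x3 Cartan matrix is
[[2, 0, -1], [0, 2, -1], [-1, -2, 2]].
The roots have two lengths (squared-length ratio 2:1); the short ones are alpha_{2}. The associated Dynkin diagram is a chain of 3 nodes with a double edge at one end; the terminal node there is the unique short simple root (B_3), so the type is B_3 (the algebra so(7)).

B_3 (so(7))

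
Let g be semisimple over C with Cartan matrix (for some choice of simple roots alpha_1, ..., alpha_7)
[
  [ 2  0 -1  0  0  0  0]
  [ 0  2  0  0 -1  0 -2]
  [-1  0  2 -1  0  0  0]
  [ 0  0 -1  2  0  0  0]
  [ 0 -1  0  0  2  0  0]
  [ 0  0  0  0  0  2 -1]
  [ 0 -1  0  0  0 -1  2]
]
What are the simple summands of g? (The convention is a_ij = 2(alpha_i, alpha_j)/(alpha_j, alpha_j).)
The diagram associated to this matrix has two connected components: the simple roots {alpha_1, alpha_3, alpha_4} form a chain of 3 nodes with single edges (A_3), and {alpha_2, alpha_5, alpha_6, alpha_7} form a chain of 4 nodes with a double edge between the middle two (F_4). A semisimple Lie algebra decomposes uniquely as the direct sum of simple ideals, one per connected component of its Dynkin diagram, so g ≅ A_3 ⊕ F_4 (dimension 15 + 52 = 67).

A_3 ⊕ F_4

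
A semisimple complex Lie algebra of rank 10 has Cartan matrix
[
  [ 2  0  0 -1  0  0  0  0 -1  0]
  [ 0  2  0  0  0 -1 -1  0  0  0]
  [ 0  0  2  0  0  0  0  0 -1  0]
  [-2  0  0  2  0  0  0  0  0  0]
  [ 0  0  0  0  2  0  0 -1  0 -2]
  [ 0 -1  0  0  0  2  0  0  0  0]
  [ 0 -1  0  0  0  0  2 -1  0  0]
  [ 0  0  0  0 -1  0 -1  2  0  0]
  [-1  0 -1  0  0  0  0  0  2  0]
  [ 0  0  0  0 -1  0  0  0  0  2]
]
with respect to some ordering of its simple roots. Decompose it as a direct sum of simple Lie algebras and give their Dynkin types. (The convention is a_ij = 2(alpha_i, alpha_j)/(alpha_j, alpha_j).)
The diagram associated to this matrix has two connected components: the simple roots {alpha_2, alpha_5, alpha_6, alpha_7, alpha_8, alpha_10} form a chain of 6 nodes with a double edge at one end; the terminal node there is the unique short simple root (B_6), and {alpha_1, alpha_3, alpha_4, alpha_9} form a chain of 4 nodes with a double edge at one end; the terminal node there is the unique long simple root (C_4). A semisimple Lie algebra decomposes uniquely as the direct sum of simple ideals, one per connected component of its Dynkin diagram, so g ≅ B_6 ⊕ C_4 (dimension 78 + 36 = 114).

B6 + C4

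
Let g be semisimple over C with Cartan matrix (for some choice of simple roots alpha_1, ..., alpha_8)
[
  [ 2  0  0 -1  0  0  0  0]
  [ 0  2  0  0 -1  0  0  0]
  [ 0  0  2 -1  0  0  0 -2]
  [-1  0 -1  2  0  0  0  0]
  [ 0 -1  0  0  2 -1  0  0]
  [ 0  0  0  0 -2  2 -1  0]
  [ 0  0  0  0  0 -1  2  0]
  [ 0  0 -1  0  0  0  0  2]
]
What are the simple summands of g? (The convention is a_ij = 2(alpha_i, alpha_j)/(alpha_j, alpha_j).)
The diagram associated to this matrix has two connected components: the simple roots {alpha_1, alpha_3, alpha_4, alpha_8} form a chain of 4 nodes with a double edge at one end; the terminal node there is the unique short simple root (B_4), and {alpha_2, alpha_5, alpha_6, alpha_7} form a chain of 4 nodes with a double edge between the middle two (F_4). A semisimple Lie algebra decomposes uniquely as the direct sum of simple ideals, one per connected component of its Dynkin diagram, so g ≅ B_4 ⊕ F_4 (dimension 36 + 52 = 88).

B_4 (so(9)) ⊕ F_4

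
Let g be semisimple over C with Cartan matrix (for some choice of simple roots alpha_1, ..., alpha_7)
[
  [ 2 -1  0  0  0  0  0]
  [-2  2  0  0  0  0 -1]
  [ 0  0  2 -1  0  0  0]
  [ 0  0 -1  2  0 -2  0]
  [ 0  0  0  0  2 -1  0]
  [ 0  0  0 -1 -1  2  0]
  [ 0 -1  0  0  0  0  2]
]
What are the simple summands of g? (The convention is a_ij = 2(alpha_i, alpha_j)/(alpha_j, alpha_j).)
The diagram associated to this matrix has two connected components: the simple roots {alpha_1, alpha_2, alpha_7} form a chain of 3 nodes with a double edge at one end; the terminal node there is the unique short simple root (B_3), and {alpha_3, alpha_4, alpha_5, alpha_6} form a chain of 4 nodes with a double edge between the middle two (F_4). A semisimple Lie algebra decomposes uniquely as the direct sum of simple ideals, one per connected component of its Dynkin diagram, so g ≅ B_3 ⊕ F_4 (dimension 21 + 52 = 73).

B_3 + F_4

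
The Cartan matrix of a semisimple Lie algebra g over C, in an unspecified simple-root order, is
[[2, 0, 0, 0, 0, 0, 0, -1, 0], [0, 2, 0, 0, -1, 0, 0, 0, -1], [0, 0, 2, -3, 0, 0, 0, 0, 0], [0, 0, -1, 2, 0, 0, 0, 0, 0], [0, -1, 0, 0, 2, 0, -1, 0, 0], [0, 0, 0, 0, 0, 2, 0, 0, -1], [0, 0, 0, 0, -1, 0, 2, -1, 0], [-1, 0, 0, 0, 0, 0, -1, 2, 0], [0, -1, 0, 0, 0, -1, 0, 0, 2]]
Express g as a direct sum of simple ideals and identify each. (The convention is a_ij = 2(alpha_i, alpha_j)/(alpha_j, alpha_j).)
A_7 (sl(8)) ⊕ G_2

The diagram associated to this matrix has two connected components: the simple roots {alpha_1, alpha_2, alpha_5, alpha_6, alpha_7, alpha_8, alpha_9} form a chain of 7 nodes with single edges (A_7), and {alpha_3, alpha_4} form two nodes joined by a triple edge (G_2). A semisimple Lie algebra decomposes uniquely as the direct sum of simple ideals, one per connected component of its Dynkin diagram, so g ≅ A_7 ⊕ G_2 (dimension 63 + 14 = 77).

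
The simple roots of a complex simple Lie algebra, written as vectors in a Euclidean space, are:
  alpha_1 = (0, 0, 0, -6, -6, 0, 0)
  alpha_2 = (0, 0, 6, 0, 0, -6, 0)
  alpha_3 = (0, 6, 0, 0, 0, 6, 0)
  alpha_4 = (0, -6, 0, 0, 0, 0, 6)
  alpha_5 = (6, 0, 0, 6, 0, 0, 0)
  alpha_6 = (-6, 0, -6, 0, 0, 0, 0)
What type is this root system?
Compute the Cartan integers a_ij = 2(alpha_i, alpha_j)/(alpha_j, alpha_j); the resulting 6x6 Cartan matrix is
[[2, 0, 0, 0, -1, 0], [0, 2, -1, 0, 0, -1], [0, -1, 2, -1, 0, 0], [0, 0, -1, 2, 0, 0], [-1, 0, 0, 0, 2, -1], [0, -1, 0, 0, -1, 2]].
All simple roots have the same length, so the diagram is simply laced. The associated Dynkin diagram is a chain of 6 nodes with single edges (A_6), so the type is A_6 (the algebra sl(7)).

A6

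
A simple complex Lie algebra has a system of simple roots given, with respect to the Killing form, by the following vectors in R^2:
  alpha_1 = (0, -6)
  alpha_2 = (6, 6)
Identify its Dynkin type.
Compute the Cartan integers a_ij = 2(alpha_i, alpha_j)/(alpha_j, alpha_j); the resulting 2x2 Cartan matrix is
[[2, -1], [-2, 2]].
The roots have two lengths (squared-length ratio 2:1); the short ones are alpha_{1}. The associated Dynkin diagram is a chain of 2 nodes with a double edge at one end; the terminal node there is the unique short simple root (B_2), so the type is B_2 (the algebra so(5)).

B2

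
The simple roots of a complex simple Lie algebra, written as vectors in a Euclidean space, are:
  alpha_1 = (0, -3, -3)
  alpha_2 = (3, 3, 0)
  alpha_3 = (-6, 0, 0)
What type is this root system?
Compute the Cartan integers a_ij = 2(alpha_i, alpha_j)/(alpha_j, alpha_j); the resulting 3x3 Cartan matrix is
[[2, -1, 0], [-1, 2, -1], [0, -2, 2]].
The roots have two lengths (squared-length ratio 2:1); the short ones are alpha_{1,2}. The associated Dynkin diagram is a chain of 3 nodes with a double edge at one end; the terminal node there is the unique long simple root (C_3), so the type is C_3 (the algebra sp(6)).

type C_3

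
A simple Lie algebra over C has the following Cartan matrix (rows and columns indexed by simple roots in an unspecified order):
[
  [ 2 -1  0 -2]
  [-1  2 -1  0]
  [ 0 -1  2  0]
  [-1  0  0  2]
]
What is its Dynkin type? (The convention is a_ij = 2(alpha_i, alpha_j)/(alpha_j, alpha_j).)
B4

The matrix has rank 4 with 2's on the diagonal. Reading the off-diagonal entries as Dynkin edges (a single edge where a_ij = a_ji = -1; a double or triple edge where a_ij * a_ji = 2 or 3), the diagram is a chain of 4 nodes with a double edge at one end; the terminal node there is the unique short simple root (B_4). One simple-root ordering that puts it in standard form is (alpha_3, alpha_2, alpha_1, alpha_4). So the algebra is type B_4, i.e. so(9).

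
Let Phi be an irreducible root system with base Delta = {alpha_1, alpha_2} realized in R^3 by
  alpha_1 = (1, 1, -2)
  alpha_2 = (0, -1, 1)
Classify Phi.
Compute the Cartan integers a_ij = 2(alpha_i, alpha_j)/(alpha_j, alpha_j); the resulting 2x2 Cartan matrix is
[[2, -3], [-1, 2]].
The roots have two lengths (squared-length ratio 3:1); the short ones are alpha_{2}. The associated Dynkin diagram is two nodes joined by a triple edge (G_2), so the type is G_2.

type G_2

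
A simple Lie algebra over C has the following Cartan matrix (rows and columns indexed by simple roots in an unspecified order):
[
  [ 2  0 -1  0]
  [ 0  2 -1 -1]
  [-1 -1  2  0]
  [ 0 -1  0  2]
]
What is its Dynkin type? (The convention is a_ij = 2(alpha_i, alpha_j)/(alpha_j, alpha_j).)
A4

The matrix has rank 4 with 2's on the diagonal. Reading the off-diagonal entries as Dynkin edges (a single edge where a_ij = a_ji = -1; a double or triple edge where a_ij * a_ji = 2 or 3), the diagram is a chain of 4 nodes with single edges (A_4). One simple-root ordering that puts it in standard form is (alpha_1, alpha_3, alpha_2, alpha_4). So the algebra is type A_4, i.e. sl(5).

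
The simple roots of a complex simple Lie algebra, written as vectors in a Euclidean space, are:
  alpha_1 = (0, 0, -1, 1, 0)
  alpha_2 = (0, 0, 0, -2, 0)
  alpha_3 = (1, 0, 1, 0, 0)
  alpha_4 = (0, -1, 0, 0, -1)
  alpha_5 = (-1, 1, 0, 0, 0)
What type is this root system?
Compute the Cartan integers a_ij = 2(alpha_i, alpha_j)/(alpha_j, alpha_j); the resulting 5x5 Cartan matrix is
[[2, -1, -1, 0, 0], [-2, 2, 0, 0, 0], [-1, 0, 2, 0, -1], [0, 0, 0, 2, -1], [0, 0, -1, -1, 2]].
The roots have two lengths (squared-length ratio 2:1); the short ones are alpha_{1,3,4,5}. The associated Dynkin diagram is a chain of 5 nodes with a double edge at one end; the terminal node there is the unique long simple root (C_5), so the type is C_5 (the algebra sp(10)).

C5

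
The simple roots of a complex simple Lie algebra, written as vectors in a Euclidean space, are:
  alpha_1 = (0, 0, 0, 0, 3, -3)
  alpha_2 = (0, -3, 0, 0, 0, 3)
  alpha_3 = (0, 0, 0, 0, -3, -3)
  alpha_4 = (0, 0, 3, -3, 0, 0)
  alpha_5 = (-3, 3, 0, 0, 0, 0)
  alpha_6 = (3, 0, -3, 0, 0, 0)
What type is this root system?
Compute the Cartan integers a_ij = 2(alpha_i, alpha_j)/(alpha_j, alpha_j); the resulting 6x6 Cartan matrix is
[[2, -1, 0, 0, 0, 0], [-1, 2, -1, 0, -1, 0], [0, -1, 2, 0, 0, 0], [0, 0, 0, 2, 0, -1], [0, -1, 0, 0, 2, -1], [0, 0, 0, -1, -1, 2]].
All simple roots have the same length, so the diagram is simply laced. The associated Dynkin diagram is a chain of 4 nodes with a fork of two nodes at one end (D_6), so the type is D_6 (the algebra so(12)).

D_6 (so(12))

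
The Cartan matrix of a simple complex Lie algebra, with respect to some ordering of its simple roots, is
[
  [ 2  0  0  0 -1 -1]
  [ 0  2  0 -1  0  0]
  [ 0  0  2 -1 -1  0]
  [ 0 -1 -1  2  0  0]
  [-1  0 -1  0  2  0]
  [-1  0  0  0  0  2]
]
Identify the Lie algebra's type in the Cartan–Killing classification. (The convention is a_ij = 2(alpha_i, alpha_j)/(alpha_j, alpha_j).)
The matrix has rank 6 with 2's on the diagonal. Reading the off-diagonal entries as Dynkin edges (a single edge where a_ij = a_ji = -1; a double or triple edge where a_ij * a_ji = 2 or 3), the diagram is a chain of 6 nodes with single edges (A_6). One simple-root ordering that puts it in standard form is (alpha_6, alpha_1, alpha_5, alpha_3, alpha_4, alpha_2). So the algebra is type A_6, i.e. sl(7).

type A_6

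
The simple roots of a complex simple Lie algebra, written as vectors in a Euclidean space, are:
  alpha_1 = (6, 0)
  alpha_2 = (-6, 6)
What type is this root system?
type B_2

Compute the Cartan integers a_ij = 2(alpha_i, alpha_j)/(alpha_j, alpha_j); the resulting 2x2 Cartan matrix is
[[2, -1], [-2, 2]].
The roots have two lengths (squared-length ratio 2:1); the short ones are alpha_{1}. The associated Dynkin diagram is a chain of 2 nodes with a double edge at one end; the terminal node there is the unique short simple root (B_2), so the type is B_2 (the algebra so(5)).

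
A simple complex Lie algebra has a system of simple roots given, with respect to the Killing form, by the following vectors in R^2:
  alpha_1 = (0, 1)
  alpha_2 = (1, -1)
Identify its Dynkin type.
Compute the Cartan integers a_ij = 2(alpha_i, alpha_j)/(alpha_j, alpha_j); the resulting 2x2 Cartan matrix is
[[2, -1], [-2, 2]].
The roots have two lengths (squared-length ratio 2:1); the short ones are alpha_{1}. The associated Dynkin diagram is a chain of 2 nodes with a double edge at one end; the terminal node there is the unique short simple root (B_2), so the type is B_2 (the algebra so(5)).

type B_2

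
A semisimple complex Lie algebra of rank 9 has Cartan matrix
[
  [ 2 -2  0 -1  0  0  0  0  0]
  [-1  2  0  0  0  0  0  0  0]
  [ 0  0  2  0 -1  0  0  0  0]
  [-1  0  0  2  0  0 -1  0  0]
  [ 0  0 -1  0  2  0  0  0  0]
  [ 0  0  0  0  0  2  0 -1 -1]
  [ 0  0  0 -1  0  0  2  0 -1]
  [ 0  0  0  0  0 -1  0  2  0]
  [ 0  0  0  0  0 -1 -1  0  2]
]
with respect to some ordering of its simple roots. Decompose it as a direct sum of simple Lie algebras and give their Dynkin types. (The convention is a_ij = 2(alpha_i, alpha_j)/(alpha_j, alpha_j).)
A_2 (sl(3)) + B_7 (so(15))

The diagram associated to this matrix has two connected components: the simple roots {alpha_3, alpha_5} form a chain of 2 nodes with single edges (A_2), and {alpha_1, alpha_2, alpha_4, alpha_6, alpha_7, alpha_8, alpha_9} form a chain of 7 nodes with a double edge at one end; the terminal node there is the unique short simple root (B_7). A semisimple Lie algebra decomposes uniquely as the direct sum of simple ideals, one per connected component of its Dynkin diagram, so g ≅ A_2 ⊕ B_7 (dimension 8 + 105 = 113).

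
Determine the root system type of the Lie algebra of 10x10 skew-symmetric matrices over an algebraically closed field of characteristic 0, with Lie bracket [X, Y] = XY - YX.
D5

This is so(10) with 10 even, which has dimension 10(10-1)/2 = 45 and rank 10/2 = 5. In the classification of classical Lie algebras, the orthogonal algebra so(2n) in an even number of variables has type D_n; here n = 5, so the Dynkin diagram is a chain of 3 nodes with a fork of two nodes at one end (D_5). Hence the type is D_5.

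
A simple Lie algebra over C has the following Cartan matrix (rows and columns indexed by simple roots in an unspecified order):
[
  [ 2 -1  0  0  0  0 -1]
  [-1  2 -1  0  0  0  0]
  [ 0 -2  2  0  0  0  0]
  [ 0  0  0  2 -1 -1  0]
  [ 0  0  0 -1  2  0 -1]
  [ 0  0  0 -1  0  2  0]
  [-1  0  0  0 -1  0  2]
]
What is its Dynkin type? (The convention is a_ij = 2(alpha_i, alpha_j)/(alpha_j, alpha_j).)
C_7

The matrix has rank 7 with 2's on the diagonal. Reading the off-diagonal entries as Dynkin edges (a single edge where a_ij = a_ji = -1; a double or triple edge where a_ij * a_ji = 2 or 3), the diagram is a chain of 7 nodes with a double edge at one end; the terminal node there is the unique long simple root (C_7). One simple-root ordering that puts it in standard form is (alpha_6, alpha_4, alpha_5, alpha_7, alpha_1, alpha_2, alpha_3). So the algebra is type C_7, i.e. sp(14).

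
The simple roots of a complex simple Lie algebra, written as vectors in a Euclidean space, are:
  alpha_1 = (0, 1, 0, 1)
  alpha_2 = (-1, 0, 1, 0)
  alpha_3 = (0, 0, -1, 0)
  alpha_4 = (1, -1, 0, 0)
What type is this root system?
Compute the Cartan integers a_ij = 2(alpha_i, alpha_j)/(alpha_j, alpha_j); the resulting 4x4 Cartan matrix is
[[2, 0, 0, -1], [0, 2, -2, -1], [0, -1, 2, 0], [-1, -1, 0, 2]].
The roots have two lengths (squared-length ratio 2:1); the short ones are alpha_{3}. The associated Dynkin diagram is a chain of 4 nodes with a double edge at one end; the terminal node there is the unique short simple root (B_4), so the type is B_4 (the algebra so(9)).

B_4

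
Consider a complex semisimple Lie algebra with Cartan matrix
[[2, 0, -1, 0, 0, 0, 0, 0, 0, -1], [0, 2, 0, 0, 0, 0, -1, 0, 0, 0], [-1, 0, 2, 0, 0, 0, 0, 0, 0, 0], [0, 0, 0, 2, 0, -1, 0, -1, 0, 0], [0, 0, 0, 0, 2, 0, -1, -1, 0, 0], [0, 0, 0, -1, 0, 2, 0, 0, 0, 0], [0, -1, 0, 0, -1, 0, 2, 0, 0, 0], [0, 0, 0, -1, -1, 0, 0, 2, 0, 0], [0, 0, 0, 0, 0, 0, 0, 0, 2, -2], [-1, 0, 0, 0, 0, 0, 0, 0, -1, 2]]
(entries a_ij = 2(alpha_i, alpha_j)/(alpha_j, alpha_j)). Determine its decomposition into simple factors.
The diagram associated to this matrix has two connected components: the simple roots {alpha_2, alpha_4, alpha_5, alpha_6, alpha_7, alpha_8} form a chain of 6 nodes with single edges (A_6), and {alpha_1, alpha_3, alpha_9, alpha_10} form a chain of 4 nodes with a double edge at one end; the terminal node there is the unique long simple root (C_4). A semisimple Lie algebra decomposes uniquely as the direct sum of simple ideals, one per connected component of its Dynkin diagram, so g ≅ A_6 ⊕ C_4 (dimension 48 + 36 = 84).

A_6 (sl(7)) + C_4 (sp(8))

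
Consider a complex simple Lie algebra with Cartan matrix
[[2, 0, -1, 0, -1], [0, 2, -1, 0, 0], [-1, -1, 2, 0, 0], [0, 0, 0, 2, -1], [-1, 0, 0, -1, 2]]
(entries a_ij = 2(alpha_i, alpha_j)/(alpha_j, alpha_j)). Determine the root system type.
The matrix has rank 5 with 2's on the diagonal. Reading the off-diagonal entries as Dynkin edges (a single edge where a_ij = a_ji = -1; a double or triple edge where a_ij * a_ji = 2 or 3), the diagram is a chain of 5 nodes with single edges (A_5). One simple-root ordering that puts it in standard form is (alpha_4, alpha_5, alpha_1, alpha_3, alpha_2). So the algebra is type A_5, i.e. sl(6).

A5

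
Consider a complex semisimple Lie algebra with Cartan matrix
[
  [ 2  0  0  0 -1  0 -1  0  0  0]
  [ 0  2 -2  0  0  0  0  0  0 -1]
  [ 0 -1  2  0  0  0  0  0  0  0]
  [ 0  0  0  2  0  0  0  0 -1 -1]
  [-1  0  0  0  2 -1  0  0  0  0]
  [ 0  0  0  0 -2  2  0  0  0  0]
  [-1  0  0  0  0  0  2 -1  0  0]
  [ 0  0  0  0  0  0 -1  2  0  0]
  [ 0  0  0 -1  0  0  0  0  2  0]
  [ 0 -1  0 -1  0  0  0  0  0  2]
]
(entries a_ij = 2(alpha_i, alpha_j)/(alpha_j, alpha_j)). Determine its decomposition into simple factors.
The diagram associated to this matrix has two connected components: the simple roots {alpha_2, alpha_3, alpha_4, alpha_9, alpha_10} form a chain of 5 nodes with a double edge at one end; the terminal node there is the unique short simple root (B_5), and {alpha_1, alpha_5, alpha_6, alpha_7, alpha_8} form a chain of 5 nodes with a double edge at one end; the terminal node there is the unique long simple root (C_5). A semisimple Lie algebra decomposes uniquely as the direct sum of simple ideals, one per connected component of its Dynkin diagram, so g ≅ B_5 ⊕ C_5 (dimension 55 + 55 = 110).

type B_5 + type C_5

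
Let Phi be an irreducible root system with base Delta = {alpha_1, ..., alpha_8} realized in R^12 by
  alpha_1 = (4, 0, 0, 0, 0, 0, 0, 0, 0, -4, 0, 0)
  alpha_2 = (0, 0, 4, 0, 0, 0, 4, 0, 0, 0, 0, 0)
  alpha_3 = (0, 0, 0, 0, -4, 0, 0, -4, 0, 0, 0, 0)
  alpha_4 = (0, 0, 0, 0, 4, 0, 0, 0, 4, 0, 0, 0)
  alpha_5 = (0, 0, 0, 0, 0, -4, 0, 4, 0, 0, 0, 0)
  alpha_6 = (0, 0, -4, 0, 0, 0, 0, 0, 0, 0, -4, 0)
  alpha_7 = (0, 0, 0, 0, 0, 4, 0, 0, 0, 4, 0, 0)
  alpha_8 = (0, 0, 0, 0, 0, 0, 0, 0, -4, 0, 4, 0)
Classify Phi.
A8

Compute the Cartan integers a_ij = 2(alpha_i, alpha_j)/(alpha_j, alpha_j); the resulting 8x8 Cartan matrix is
[[2, 0, 0, 0, 0, 0, -1, 0], [0, 2, 0, 0, 0, -1, 0, 0], [0, 0, 2, -1, -1, 0, 0, 0], [0, 0, -1, 2, 0, 0, 0, -1], [0, 0, -1, 0, 2, 0, -1, 0], [0, -1, 0, 0, 0, 2, 0, -1], [-1, 0, 0, 0, -1, 0, 2, 0], [0, 0, 0, -1, 0, -1, 0, 2]].
All simple roots have the same length, so the diagram is simply laced. The associated Dynkin diagram is a chain of 8 nodes with single edges (A_8), so the type is A_8 (the algebra sl(9)).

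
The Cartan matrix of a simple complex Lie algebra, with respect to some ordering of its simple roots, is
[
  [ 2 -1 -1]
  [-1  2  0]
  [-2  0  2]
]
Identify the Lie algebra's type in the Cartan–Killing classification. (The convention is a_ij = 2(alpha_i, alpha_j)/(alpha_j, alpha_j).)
The matrix has rank 3 with 2's on the diagonal. Reading the off-diagonal entries as Dynkin edges (a single edge where a_ij = a_ji = -1; a double or triple edge where a_ij * a_ji = 2 or 3), the diagram is a chain of 3 nodes with a double edge at one end; the terminal node there is the unique long simple root (C_3). One simple-root ordering that puts it in standard form is (alpha_2, alpha_1, alpha_3). So the algebra is type C_3, i.e. sp(6).

C_3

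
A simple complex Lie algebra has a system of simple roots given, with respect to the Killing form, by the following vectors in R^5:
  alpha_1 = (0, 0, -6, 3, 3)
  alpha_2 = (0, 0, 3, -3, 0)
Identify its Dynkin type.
Compute the Cartan integers a_ij = 2(alpha_i, alpha_j)/(alpha_j, alpha_j); the resulting 2x2 Cartan matrix is
[[2, -3], [-1, 2]].
The roots have two lengths (squared-length ratio 3:1); the short ones are alpha_{2}. The associated Dynkin diagram is two nodes joined by a triple edge (G_2), so the type is G_2.

G_2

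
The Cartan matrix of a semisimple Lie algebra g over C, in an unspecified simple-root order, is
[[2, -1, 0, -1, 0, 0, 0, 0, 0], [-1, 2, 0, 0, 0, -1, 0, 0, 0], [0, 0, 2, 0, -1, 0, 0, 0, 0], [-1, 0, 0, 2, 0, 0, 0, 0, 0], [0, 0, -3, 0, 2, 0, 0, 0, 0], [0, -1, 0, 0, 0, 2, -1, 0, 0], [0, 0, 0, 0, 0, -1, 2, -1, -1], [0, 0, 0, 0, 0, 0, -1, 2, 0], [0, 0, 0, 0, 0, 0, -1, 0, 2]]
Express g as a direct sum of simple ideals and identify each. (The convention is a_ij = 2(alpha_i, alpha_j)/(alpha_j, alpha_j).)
D7 ⊕ G2

The diagram associated to this matrix has two connected components: the simple roots {alpha_1, alpha_2, alpha_4, alpha_6, alpha_7, alpha_8, alpha_9} form a chain of 5 nodes with a fork of two nodes at one end (D_7), and {alpha_3, alpha_5} form two nodes joined by a triple edge (G_2). A semisimple Lie algebra decomposes uniquely as the direct sum of simple ideals, one per connected component of its Dynkin diagram, so g ≅ D_7 ⊕ G_2 (dimension 91 + 14 = 105).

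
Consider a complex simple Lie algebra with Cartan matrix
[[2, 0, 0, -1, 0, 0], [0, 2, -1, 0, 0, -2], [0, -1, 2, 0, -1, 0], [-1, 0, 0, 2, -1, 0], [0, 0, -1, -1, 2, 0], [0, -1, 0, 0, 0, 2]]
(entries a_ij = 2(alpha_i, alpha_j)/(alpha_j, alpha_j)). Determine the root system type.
The matrix has rank 6 with 2's on the diagonal. Reading the off-diagonal entries as Dynkin edges (a single edge where a_ij = a_ji = -1; a double or triple edge where a_ij * a_ji = 2 or 3), the diagram is a chain of 6 nodes with a double edge at one end; the terminal node there is the unique short simple root (B_6). One simple-root ordering that puts it in standard form is (alpha_1, alpha_4, alpha_5, alpha_3, alpha_2, alpha_6). So the algebra is type B_6, i.e. so(13).

B_6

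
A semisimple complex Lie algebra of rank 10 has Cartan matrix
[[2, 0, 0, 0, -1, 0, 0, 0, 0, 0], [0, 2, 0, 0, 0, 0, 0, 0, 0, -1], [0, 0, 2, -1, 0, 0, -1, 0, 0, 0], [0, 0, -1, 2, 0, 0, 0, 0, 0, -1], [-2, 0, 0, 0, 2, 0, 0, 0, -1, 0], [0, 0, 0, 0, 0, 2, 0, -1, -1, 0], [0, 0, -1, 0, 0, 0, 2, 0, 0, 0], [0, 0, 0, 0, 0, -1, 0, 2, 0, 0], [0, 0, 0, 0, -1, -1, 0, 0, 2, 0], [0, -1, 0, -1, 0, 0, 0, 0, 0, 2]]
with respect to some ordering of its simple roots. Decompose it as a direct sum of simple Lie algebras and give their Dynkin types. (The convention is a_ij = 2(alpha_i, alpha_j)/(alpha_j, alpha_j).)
The diagram associated to this matrix has two connected components: the simple roots {alpha_2, alpha_3, alpha_4, alpha_7, alpha_10} form a chain of 5 nodes with single edges (A_5), and {alpha_1, alpha_5, alpha_6, alpha_8, alpha_9} form a chain of 5 nodes with a double edge at one end; the terminal node there is the unique short simple root (B_5). A semisimple Lie algebra decomposes uniquely as the direct sum of simple ideals, one per connected component of its Dynkin diagram, so g ≅ A_5 ⊕ B_5 (dimension 35 + 55 = 90).

type A_5 + type B_5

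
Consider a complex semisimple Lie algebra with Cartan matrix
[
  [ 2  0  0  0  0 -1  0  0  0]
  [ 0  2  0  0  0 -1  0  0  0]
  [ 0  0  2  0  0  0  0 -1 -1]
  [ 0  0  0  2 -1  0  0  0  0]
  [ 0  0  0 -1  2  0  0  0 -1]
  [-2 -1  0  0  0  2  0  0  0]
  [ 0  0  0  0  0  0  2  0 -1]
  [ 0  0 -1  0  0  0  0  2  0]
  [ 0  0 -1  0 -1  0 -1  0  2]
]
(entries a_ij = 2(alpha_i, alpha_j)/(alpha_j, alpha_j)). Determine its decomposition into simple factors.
type B_3 + type E_6

The diagram associated to this matrix has two connected components: the simple roots {alpha_1, alpha_2, alpha_6} form a chain of 3 nodes with a double edge at one end; the terminal node there is the unique short simple root (B_3), and {alpha_3, alpha_4, alpha_5, alpha_7, alpha_8, alpha_9} form a chain of 5 nodes with one extra node attached to the third node from one end (E_6). A semisimple Lie algebra decomposes uniquely as the direct sum of simple ideals, one per connected component of its Dynkin diagram, so g ≅ B_3 ⊕ E_6 (dimension 21 + 78 = 99).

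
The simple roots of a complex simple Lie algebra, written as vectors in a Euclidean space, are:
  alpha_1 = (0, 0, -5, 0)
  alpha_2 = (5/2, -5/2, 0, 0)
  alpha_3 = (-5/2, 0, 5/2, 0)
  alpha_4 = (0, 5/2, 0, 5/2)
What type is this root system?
Compute the Cartan integers a_ij = 2(alpha_i, alpha_j)/(alpha_j, alpha_j); the resulting 4x4 Cartan matrix is
[[2, 0, -2, 0], [0, 2, -1, -1], [-1, -1, 2, 0], [0, -1, 0, 2]].
The roots have two lengths (squared-length ratio 2:1); the short ones are alpha_{2,3,4}. The associated Dynkin diagram is a chain of 4 nodes with a double edge at one end; the terminal node there is the unique long simple root (C_4), so the type is C_4 (the algebra sp(8)).

C_4 (sp(8))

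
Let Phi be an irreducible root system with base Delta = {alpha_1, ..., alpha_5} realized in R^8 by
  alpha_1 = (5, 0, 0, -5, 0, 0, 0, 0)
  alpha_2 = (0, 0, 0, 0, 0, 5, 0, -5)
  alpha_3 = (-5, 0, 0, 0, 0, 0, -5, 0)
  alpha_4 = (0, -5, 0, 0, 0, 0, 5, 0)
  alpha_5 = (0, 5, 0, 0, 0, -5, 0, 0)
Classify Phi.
Compute the Cartan integers a_ij = 2(alpha_i, alpha_j)/(alpha_j, alpha_j); the resulting 5x5 Cartan matrix is
[[2, 0, -1, 0, 0], [0, 2, 0, 0, -1], [-1, 0, 2, -1, 0], [0, 0, -1, 2, -1], [0, -1, 0, -1, 2]].
All simple roots have the same length, so the diagram is simply laced. The associated Dynkin diagram is a chain of 5 nodes with single edges (A_5), so the type is A_5 (the algebra sl(6)).

type A_5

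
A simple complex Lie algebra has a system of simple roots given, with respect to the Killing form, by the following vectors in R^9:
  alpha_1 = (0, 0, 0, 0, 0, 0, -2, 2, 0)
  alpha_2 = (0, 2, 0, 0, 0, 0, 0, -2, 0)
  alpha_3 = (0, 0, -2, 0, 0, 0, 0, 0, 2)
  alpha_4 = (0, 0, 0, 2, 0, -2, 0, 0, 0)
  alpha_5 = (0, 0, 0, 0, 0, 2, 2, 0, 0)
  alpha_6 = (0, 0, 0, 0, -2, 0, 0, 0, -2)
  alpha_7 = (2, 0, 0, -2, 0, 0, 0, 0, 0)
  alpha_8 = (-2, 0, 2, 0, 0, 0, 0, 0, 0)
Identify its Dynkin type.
A8

Compute the Cartan integers a_ij = 2(alpha_i, alpha_j)/(alpha_j, alpha_j); the resulting 8x8 Cartan matrix is
[[2, -1, 0, 0, -1, 0, 0, 0], [-1, 2, 0, 0, 0, 0, 0, 0], [0, 0, 2, 0, 0, -1, 0, -1], [0, 0, 0, 2, -1, 0, -1, 0], [-1, 0, 0, -1, 2, 0, 0, 0], [0, 0, -1, 0, 0, 2, 0, 0], [0, 0, 0, -1, 0, 0, 2, -1], [0, 0, -1, 0, 0, 0, -1, 2]].
All simple roots have the same length, so the diagram is simply laced. The associated Dynkin diagram is a chain of 8 nodes with single edges (A_8), so the type is A_8 (the algebra sl(9)).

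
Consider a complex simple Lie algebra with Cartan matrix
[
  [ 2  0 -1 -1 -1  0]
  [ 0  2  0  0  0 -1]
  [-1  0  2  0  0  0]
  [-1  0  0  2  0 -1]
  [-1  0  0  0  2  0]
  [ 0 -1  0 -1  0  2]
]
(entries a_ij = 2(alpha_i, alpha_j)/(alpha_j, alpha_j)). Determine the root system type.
D_6 (so(12))

The matrix has rank 6 with 2's on the diagonal. Reading the off-diagonal entries as Dynkin edges (a single edge where a_ij = a_ji = -1; a double or triple edge where a_ij * a_ji = 2 or 3), the diagram is a chain of 4 nodes with a fork of two nodes at one end (D_6). One simple-root ordering that puts it in standard form is (alpha_2, alpha_6, alpha_4, alpha_1, alpha_3, alpha_5). So the algebra is type D_6, i.e. so(12).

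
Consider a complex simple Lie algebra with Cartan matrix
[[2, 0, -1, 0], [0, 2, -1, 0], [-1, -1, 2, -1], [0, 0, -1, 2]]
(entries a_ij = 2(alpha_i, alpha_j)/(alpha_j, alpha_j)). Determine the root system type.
The matrix has rank 4 with 2's on the diagonal. Reading the off-diagonal entries as Dynkin edges (a single edge where a_ij = a_ji = -1; a double or triple edge where a_ij * a_ji = 2 or 3), the diagram is a chain of 2 nodes with a fork of two nodes at one end (D_4). One simple-root ordering that puts it in standard form is (alpha_1, alpha_3, alpha_2, alpha_4). So the algebra is type D_4, i.e. so(8).

D_4 (so(8))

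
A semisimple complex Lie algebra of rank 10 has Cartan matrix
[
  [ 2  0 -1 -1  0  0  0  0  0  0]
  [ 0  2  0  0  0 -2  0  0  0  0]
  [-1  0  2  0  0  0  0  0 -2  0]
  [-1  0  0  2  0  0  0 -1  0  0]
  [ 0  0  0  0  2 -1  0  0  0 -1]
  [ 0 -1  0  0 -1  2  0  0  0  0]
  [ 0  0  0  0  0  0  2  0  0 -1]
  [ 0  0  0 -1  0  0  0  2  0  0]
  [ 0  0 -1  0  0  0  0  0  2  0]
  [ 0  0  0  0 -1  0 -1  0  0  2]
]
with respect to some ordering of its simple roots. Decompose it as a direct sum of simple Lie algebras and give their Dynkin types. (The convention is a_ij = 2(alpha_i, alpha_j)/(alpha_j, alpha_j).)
The diagram associated to this matrix has two connected components: the simple roots {alpha_1, alpha_3, alpha_4, alpha_8, alpha_9} form a chain of 5 nodes with a double edge at one end; the terminal node there is the unique short simple root (B_5), and {alpha_2, alpha_5, alpha_6, alpha_7, alpha_10} form a chain of 5 nodes with a double edge at one end; the terminal node there is the unique long simple root (C_5). A semisimple Lie algebra decomposes uniquely as the direct sum of simple ideals, one per connected component of its Dynkin diagram, so g ≅ B_5 ⊕ C_5 (dimension 55 + 55 = 110).

type B_5 ⊕ type C_5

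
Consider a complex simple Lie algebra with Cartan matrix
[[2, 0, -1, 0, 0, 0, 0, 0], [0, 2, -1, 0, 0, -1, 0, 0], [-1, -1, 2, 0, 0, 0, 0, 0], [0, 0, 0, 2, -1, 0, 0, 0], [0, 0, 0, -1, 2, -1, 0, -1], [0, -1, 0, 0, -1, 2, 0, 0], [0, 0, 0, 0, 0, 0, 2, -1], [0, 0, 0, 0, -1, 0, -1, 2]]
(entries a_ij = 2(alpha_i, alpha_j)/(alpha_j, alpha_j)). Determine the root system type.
E8

The matrix has rank 8 with 2's on the diagonal. Reading the off-diagonal entries as Dynkin edges (a single edge where a_ij = a_ji = -1; a double or triple edge where a_ij * a_ji = 2 or 3), the diagram is a chain of 7 nodes with one extra node attached to the third node from one end (E_8). One simple-root ordering that puts it in standard form is (alpha_7, alpha_4, alpha_8, alpha_5, alpha_6, alpha_2, alpha_3, alpha_1). So the algebra is type E_8.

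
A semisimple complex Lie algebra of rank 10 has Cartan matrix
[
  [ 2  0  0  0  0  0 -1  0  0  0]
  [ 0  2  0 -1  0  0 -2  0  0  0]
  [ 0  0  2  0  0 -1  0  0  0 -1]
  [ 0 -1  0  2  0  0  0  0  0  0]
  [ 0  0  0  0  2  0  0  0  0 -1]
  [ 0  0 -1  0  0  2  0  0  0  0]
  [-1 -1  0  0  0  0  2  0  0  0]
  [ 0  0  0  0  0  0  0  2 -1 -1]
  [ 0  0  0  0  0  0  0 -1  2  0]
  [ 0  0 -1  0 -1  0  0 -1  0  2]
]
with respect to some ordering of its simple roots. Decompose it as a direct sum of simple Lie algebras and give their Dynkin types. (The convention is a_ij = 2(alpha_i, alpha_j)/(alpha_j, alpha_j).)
The diagram associated to this matrix has two connected components: the simple roots {alpha_3, alpha_5, alpha_6, alpha_8, alpha_9, alpha_10} form a chain of 5 nodes with one extra node attached to the third node from one end (E_6), and {alpha_1, alpha_2, alpha_4, alpha_7} form a chain of 4 nodes with a double edge between the middle two (F_4). A semisimple Lie algebra decomposes uniquely as the direct sum of simple ideals, one per connected component of its Dynkin diagram, so g ≅ E_6 ⊕ F_4 (dimension 78 + 52 = 130).

type E_6 ⊕ type F_4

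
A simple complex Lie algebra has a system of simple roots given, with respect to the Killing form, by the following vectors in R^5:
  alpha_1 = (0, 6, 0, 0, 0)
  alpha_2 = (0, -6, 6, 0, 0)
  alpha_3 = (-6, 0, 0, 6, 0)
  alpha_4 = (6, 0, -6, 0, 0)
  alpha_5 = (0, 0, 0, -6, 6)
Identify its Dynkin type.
type B_5

Compute the Cartan integers a_ij = 2(alpha_i, alpha_j)/(alpha_j, alpha_j); the resulting 5x5 Cartan matrix is
[[2, -1, 0, 0, 0], [-2, 2, 0, -1, 0], [0, 0, 2, -1, -1], [0, -1, -1, 2, 0], [0, 0, -1, 0, 2]].
The roots have two lengths (squared-length ratio 2:1); the short ones are alpha_{1}. The associated Dynkin diagram is a chain of 5 nodes with a double edge at one end; the terminal node there is the unique short simple root (B_5), so the type is B_5 (the algebra so(11)).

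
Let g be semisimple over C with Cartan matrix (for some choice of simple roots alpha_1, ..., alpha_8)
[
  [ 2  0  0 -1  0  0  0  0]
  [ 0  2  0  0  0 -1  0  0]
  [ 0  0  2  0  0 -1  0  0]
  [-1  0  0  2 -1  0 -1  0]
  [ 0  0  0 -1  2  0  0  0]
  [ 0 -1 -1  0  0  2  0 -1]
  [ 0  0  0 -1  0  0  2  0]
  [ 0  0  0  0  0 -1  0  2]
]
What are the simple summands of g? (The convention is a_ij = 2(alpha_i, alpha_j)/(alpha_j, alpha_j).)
type D_4 ⊕ type D_4

The diagram associated to this matrix has two connected components: the simple roots {alpha_2, alpha_3, alpha_6, alpha_8} form a chain of 2 nodes with a fork of two nodes at one end (D_4), and {alpha_1, alpha_4, alpha_5, alpha_7} form a chain of 2 nodes with a fork of two nodes at one end (D_4). A semisimple Lie algebra decomposes uniquely as the direct sum of simple ideals, one per connected component of its Dynkin diagram, so g ≅ D_4 ⊕ D_4 (dimension 28 + 28 = 56).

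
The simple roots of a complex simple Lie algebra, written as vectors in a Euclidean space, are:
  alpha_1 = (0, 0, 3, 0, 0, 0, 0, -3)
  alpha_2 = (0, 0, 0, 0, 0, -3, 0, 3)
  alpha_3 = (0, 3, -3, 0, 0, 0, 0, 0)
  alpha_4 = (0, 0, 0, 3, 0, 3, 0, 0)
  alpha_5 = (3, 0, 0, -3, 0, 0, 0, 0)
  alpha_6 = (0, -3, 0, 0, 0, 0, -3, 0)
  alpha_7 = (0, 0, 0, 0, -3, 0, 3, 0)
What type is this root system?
A_7

Compute the Cartan integers a_ij = 2(alpha_i, alpha_j)/(alpha_j, alpha_j); the resulting 7x7 Cartan matrix is
[[2, -1, -1, 0, 0, 0, 0], [-1, 2, 0, -1, 0, 0, 0], [-1, 0, 2, 0, 0, -1, 0], [0, -1, 0, 2, -1, 0, 0], [0, 0, 0, -1, 2, 0, 0], [0, 0, -1, 0, 0, 2, -1], [0, 0, 0, 0, 0, -1, 2]].
All simple roots have the same length, so the diagram is simply laced. The associated Dynkin diagram is a chain of 7 nodes with single edges (A_7), so the type is A_7 (the algebra sl(8)).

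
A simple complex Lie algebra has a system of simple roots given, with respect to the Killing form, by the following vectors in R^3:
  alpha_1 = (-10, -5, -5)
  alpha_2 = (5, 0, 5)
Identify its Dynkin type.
Compute the Cartan integers a_ij = 2(alpha_i, alpha_j)/(alpha_j, alpha_j); the resulting 2x2 Cartan matrix is
[[2, -3], [-1, 2]].
The roots have two lengths (squared-length ratio 3:1); the short ones are alpha_{2}. The associated Dynkin diagram is two nodes joined by a triple edge (G_2), so the type is G_2.

G2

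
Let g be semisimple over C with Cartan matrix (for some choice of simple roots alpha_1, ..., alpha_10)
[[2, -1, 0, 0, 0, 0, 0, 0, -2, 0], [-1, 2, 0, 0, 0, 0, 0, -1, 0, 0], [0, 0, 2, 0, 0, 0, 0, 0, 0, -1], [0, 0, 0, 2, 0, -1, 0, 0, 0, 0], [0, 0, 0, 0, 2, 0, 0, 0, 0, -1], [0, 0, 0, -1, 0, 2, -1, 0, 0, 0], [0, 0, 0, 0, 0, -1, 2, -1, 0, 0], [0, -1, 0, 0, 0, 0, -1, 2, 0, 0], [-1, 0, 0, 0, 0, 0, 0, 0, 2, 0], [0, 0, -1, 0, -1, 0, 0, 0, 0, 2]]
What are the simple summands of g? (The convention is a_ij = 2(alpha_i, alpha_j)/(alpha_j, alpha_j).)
type A_3 ⊕ type B_7

The diagram associated to this matrix has two connected components: the simple roots {alpha_3, alpha_5, alpha_10} form a chain of 3 nodes with single edges (A_3), and {alpha_1, alpha_2, alpha_4, alpha_6, alpha_7, alpha_8, alpha_9} form a chain of 7 nodes with a double edge at one end; the terminal node there is the unique short simple root (B_7). A semisimple Lie algebra decomposes uniquely as the direct sum of simple ideals, one per connected component of its Dynkin diagram, so g ≅ A_3 ⊕ B_7 (dimension 15 + 105 = 120).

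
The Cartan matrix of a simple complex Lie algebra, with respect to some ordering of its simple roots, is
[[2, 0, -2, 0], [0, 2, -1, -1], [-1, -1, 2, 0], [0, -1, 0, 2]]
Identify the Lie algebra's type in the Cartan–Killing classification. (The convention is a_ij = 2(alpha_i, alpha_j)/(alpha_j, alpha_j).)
The matrix has rank 4 with 2's on the diagonal. Reading the off-diagonal entries as Dynkin edges (a single edge where a_ij = a_ji = -1; a double or triple edge where a_ij * a_ji = 2 or 3), the diagram is a chain of 4 nodes with a double edge at one end; the terminal node there is the unique long simple root (C_4). One simple-root ordering that puts it in standard form is (alpha_4, alpha_2, alpha_3, alpha_1). So the algebra is type C_4, i.e. sp(8).

type C_4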